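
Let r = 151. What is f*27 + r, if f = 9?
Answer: 394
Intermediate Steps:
f*27 + r = 9*27 + 151 = 243 + 151 = 394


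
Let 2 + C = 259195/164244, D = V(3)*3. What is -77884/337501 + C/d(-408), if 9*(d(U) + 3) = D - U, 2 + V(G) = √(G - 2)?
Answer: -80092800575/332595085464 ≈ -0.24081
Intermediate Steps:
V(G) = -2 + √(-2 + G) (V(G) = -2 + √(G - 2) = -2 + √(-2 + G))
D = -3 (D = (-2 + √(-2 + 3))*3 = (-2 + √1)*3 = (-2 + 1)*3 = -1*3 = -3)
C = -69293/164244 (C = -2 + 259195/164244 = -69293/164244 ≈ -0.42189)
d(U) = -10/3 - U/9 (d(U) = -3 + (-3 - U)/9 = -3 + (-⅓ - U/9) = -10/3 - U/9)
-77884/337501 + C/d(-408) = -77884/337501 - 69293/(164244*(-10/3 - ⅑*(-408))) = -77884*1/337501 - 69293/(164244*(-10/3 + 136/3)) = -77884/337501 - 69293/164244/42 = -77884/337501 - 69293/164244*1/42 = -77884/337501 - 9899/985464 = -80092800575/332595085464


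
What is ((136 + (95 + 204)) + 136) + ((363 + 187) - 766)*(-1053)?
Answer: 228019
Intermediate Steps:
((136 + (95 + 204)) + 136) + ((363 + 187) - 766)*(-1053) = ((136 + 299) + 136) + (550 - 766)*(-1053) = (435 + 136) - 216*(-1053) = 571 + 227448 = 228019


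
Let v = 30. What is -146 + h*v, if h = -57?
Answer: -1856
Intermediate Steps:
-146 + h*v = -146 - 57*30 = -146 - 1710 = -1856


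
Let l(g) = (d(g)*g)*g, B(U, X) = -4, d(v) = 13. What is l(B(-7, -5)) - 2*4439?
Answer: -8670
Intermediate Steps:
l(g) = 13*g² (l(g) = (13*g)*g = 13*g²)
l(B(-7, -5)) - 2*4439 = 13*(-4)² - 2*4439 = 13*16 - 8878 = 208 - 8878 = -8670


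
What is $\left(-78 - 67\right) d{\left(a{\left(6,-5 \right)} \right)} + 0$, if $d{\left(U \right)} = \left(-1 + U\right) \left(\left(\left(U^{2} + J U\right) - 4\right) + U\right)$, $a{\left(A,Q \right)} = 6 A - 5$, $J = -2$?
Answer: $-4028100$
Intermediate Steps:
$a{\left(A,Q \right)} = -5 + 6 A$
$d{\left(U \right)} = \left(-1 + U\right) \left(-4 + U^{2} - U\right)$ ($d{\left(U \right)} = \left(-1 + U\right) \left(\left(\left(U^{2} - 2 U\right) - 4\right) + U\right) = \left(-1 + U\right) \left(\left(-4 + U^{2} - 2 U\right) + U\right) = \left(-1 + U\right) \left(-4 + U^{2} - U\right)$)
$\left(-78 - 67\right) d{\left(a{\left(6,-5 \right)} \right)} + 0 = \left(-78 - 67\right) \left(4 + \left(-5 + 6 \cdot 6\right)^{3} - 3 \left(-5 + 6 \cdot 6\right) - 2 \left(-5 + 6 \cdot 6\right)^{2}\right) + 0 = \left(-78 - 67\right) \left(4 + \left(-5 + 36\right)^{3} - 3 \left(-5 + 36\right) - 2 \left(-5 + 36\right)^{2}\right) + 0 = - 145 \left(4 + 31^{3} - 93 - 2 \cdot 31^{2}\right) + 0 = - 145 \left(4 + 29791 - 93 - 1922\right) + 0 = \left(-145\right) 27780 + 0 = -4028100 + 0 = -4028100$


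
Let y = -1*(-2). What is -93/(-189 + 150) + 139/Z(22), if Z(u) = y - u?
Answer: -1187/260 ≈ -4.5654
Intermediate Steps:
y = 2
Z(u) = 2 - u
-93/(-189 + 150) + 139/Z(22) = -93/(-189 + 150) + 139/(2 - 1*22) = -93/(-39) + 139/(2 - 22) = -93*(-1/39) + 139/(-20) = 31/13 + 139*(-1/20) = 31/13 - 139/20 = -1187/260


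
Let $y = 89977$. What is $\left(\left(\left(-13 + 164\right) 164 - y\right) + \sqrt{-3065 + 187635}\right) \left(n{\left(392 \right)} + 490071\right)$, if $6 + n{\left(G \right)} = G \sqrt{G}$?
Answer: $\left(-65213 + \sqrt{184570}\right) \left(490065 + 5488 \sqrt{2}\right) \approx -3.2251 \cdot 10^{10}$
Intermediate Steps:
$n{\left(G \right)} = -6 + G^{\frac{3}{2}}$ ($n{\left(G \right)} = -6 + G \sqrt{G} = -6 + G^{\frac{3}{2}}$)
$\left(\left(\left(-13 + 164\right) 164 - y\right) + \sqrt{-3065 + 187635}\right) \left(n{\left(392 \right)} + 490071\right) = \left(\left(\left(-13 + 164\right) 164 - 89977\right) + \sqrt{-3065 + 187635}\right) \left(\left(-6 + 392^{\frac{3}{2}}\right) + 490071\right) = \left(\left(151 \cdot 164 - 89977\right) + \sqrt{184570}\right) \left(\left(-6 + 5488 \sqrt{2}\right) + 490071\right) = \left(\left(24764 - 89977\right) + \sqrt{184570}\right) \left(490065 + 5488 \sqrt{2}\right) = \left(-65213 + \sqrt{184570}\right) \left(490065 + 5488 \sqrt{2}\right)$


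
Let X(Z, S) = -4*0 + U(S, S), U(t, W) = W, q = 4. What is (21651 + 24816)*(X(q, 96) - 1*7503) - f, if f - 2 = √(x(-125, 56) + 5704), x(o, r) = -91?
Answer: -344181071 - √5613 ≈ -3.4418e+8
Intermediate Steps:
X(Z, S) = S (X(Z, S) = -4*0 + S = 0 + S = S)
f = 2 + √5613 (f = 2 + √(-91 + 5704) = 2 + √5613 ≈ 76.920)
(21651 + 24816)*(X(q, 96) - 1*7503) - f = (21651 + 24816)*(96 - 1*7503) - (2 + √5613) = 46467*(96 - 7503) + (-2 - √5613) = 46467*(-7407) + (-2 - √5613) = -344181069 + (-2 - √5613) = -344181071 - √5613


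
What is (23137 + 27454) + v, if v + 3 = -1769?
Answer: 48819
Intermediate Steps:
v = -1772 (v = -3 - 1769 = -1772)
(23137 + 27454) + v = (23137 + 27454) - 1772 = 50591 - 1772 = 48819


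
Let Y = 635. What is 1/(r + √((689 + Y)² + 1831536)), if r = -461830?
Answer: -230915/106641682194 - 4*√14002/53320841097 ≈ -2.1742e-6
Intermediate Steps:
1/(r + √((689 + Y)² + 1831536)) = 1/(-461830 + √((689 + 635)² + 1831536)) = 1/(-461830 + √(1324² + 1831536)) = 1/(-461830 + √(1752976 + 1831536)) = 1/(-461830 + √3584512) = 1/(-461830 + 16*√14002)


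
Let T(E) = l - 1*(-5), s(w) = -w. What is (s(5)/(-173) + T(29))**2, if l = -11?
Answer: 1067089/29929 ≈ 35.654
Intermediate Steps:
T(E) = -6 (T(E) = -11 - 1*(-5) = -11 + 5 = -6)
(s(5)/(-173) + T(29))**2 = (-1*5/(-173) - 6)**2 = (-5*(-1/173) - 6)**2 = (5/173 - 6)**2 = (-1033/173)**2 = 1067089/29929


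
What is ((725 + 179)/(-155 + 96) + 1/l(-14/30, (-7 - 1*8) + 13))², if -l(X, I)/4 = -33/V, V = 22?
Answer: 28783225/125316 ≈ 229.69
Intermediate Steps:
l(X, I) = 6 (l(X, I) = -(-132)/22 = -4*(-3/2) = 6)
((725 + 179)/(-155 + 96) + 1/l(-14/30, (-7 - 1*8) + 13))² = ((725 + 179)/(-155 + 96) + 1/6)² = (904/(-59) + ⅙)² = (904*(-1/59) + ⅙)² = (-904/59 + ⅙)² = (-5365/354)² = 28783225/125316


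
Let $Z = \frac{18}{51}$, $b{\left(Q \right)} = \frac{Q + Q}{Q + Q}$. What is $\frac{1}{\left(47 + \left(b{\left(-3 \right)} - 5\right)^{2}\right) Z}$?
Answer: $\frac{17}{378} \approx 0.044974$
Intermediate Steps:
$b{\left(Q \right)} = 1$ ($b{\left(Q \right)} = \frac{2 Q}{2 Q} = 2 Q \frac{1}{2 Q} = 1$)
$Z = \frac{6}{17}$ ($Z = 18 \cdot \frac{1}{51} = \frac{6}{17} \approx 0.35294$)
$\frac{1}{\left(47 + \left(b{\left(-3 \right)} - 5\right)^{2}\right) Z} = \frac{1}{\left(47 + \left(1 - 5\right)^{2}\right) \frac{6}{17}} = \frac{1}{\left(47 + \left(-4\right)^{2}\right) \frac{6}{17}} = \frac{1}{\left(47 + 16\right) \frac{6}{17}} = \frac{1}{63 \cdot \frac{6}{17}} = \frac{1}{\frac{378}{17}} = \frac{17}{378}$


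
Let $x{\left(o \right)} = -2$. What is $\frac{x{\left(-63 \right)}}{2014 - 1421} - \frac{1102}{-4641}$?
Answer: $\frac{644204}{2752113} \approx 0.23408$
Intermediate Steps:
$\frac{x{\left(-63 \right)}}{2014 - 1421} - \frac{1102}{-4641} = - \frac{2}{2014 - 1421} - \frac{1102}{-4641} = - \frac{2}{2014 - 1421} - - \frac{1102}{4641} = - \frac{2}{593} + \frac{1102}{4641} = \frac{644204}{2752113}$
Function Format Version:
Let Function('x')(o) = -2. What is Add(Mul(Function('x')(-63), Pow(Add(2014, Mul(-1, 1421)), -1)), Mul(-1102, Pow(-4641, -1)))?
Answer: Rational(644204, 2752113) ≈ 0.23408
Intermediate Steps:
Add(Mul(Function('x')(-63), Pow(Add(2014, Mul(-1, 1421)), -1)), Mul(-1102, Pow(-4641, -1))) = Add(Mul(-2, Pow(Add(2014, Mul(-1, 1421)), -1)), Mul(-1102, Pow(-4641, -1))) = Add(Mul(-2, Pow(Add(2014, -1421), -1)), Mul(-1102, Rational(-1, 4641))) = Add(Mul(-2, Pow(593, -1)), Rational(1102, 4641)) = Add(Mul(-2, Rational(1, 593)), Rational(1102, 4641)) = Add(Rational(-2, 593), Rational(1102, 4641)) = Rational(644204, 2752113)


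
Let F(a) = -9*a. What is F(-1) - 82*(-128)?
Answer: 10505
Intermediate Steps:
F(-1) - 82*(-128) = -9*(-1) - 82*(-128) = 9 + 10496 = 10505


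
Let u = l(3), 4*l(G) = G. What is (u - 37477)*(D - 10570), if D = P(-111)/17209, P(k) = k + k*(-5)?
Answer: 13633761262415/34418 ≈ 3.9612e+8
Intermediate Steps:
P(k) = -4*k (P(k) = k - 5*k = -4*k)
l(G) = G/4
u = ¾ (u = (¼)*3 = ¾ ≈ 0.75000)
D = 444/17209 (D = -4*(-111)/17209 = 444*(1/17209) = 444/17209 ≈ 0.025800)
(u - 37477)*(D - 10570) = (¾ - 37477)*(444/17209 - 10570) = -149905/4*(-181898686/17209) = 13633761262415/34418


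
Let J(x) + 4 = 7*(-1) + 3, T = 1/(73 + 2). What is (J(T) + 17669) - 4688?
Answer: 12973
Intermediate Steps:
T = 1/75 ≈ 0.013333
J(x) = -8 (J(x) = -4 + (7*(-1) + 3) = -4 + (-7 + 3) = -4 - 4 = -8)
(J(T) + 17669) - 4688 = (-8 + 17669) - 4688 = 17661 - 4688 = 12973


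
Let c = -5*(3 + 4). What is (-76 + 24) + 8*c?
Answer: -332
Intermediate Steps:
c = -35 (c = -5*7 = -35)
(-76 + 24) + 8*c = (-76 + 24) + 8*(-35) = -52 - 280 = -332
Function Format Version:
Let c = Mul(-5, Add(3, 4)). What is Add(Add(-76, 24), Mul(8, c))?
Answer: -332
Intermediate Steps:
c = -35 (c = Mul(-5, 7) = -35)
Add(Add(-76, 24), Mul(8, c)) = Add(Add(-76, 24), Mul(8, -35)) = Add(-52, -280) = -332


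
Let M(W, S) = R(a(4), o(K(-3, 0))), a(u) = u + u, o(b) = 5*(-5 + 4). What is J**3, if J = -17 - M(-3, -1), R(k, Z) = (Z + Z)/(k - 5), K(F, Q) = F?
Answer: -68921/27 ≈ -2552.6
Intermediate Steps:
o(b) = -5 (o(b) = 5*(-1) = -5)
a(u) = 2*u
R(k, Z) = 2*Z/(-5 + k) (R(k, Z) = (2*Z)/(-5 + k) = 2*Z/(-5 + k))
M(W, S) = -10/3 (M(W, S) = 2*(-5)/(-5 + 2*4) = 2*(-5)/(-5 + 8) = 2*(-5)/3 = 2*(-5)*(1/3) = -10/3)
J = -41/3 (J = -17 - 1*(-10/3) = -17 + 10/3 = -41/3 ≈ -13.667)
J**3 = (-41/3)**3 = -68921/27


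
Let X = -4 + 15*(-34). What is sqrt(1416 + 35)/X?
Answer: -sqrt(1451)/514 ≈ -0.074109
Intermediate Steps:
X = -514 (X = -4 - 510 = -514)
sqrt(1416 + 35)/X = sqrt(1416 + 35)/(-514) = sqrt(1451)*(-1/514) = -sqrt(1451)/514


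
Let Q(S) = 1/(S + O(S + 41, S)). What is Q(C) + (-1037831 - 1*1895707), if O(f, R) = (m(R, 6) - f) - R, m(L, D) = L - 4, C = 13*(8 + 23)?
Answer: -132009211/45 ≈ -2.9335e+6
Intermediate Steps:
C = 403 (C = 13*31 = 403)
m(L, D) = -4 + L
O(f, R) = -4 - f (O(f, R) = ((-4 + R) - f) - R = (-4 + R - f) - R = -4 - f)
Q(S) = -1/45 (Q(S) = 1/(S + (-4 - (S + 41))) = 1/(S + (-4 - (41 + S))) = 1/(S + (-4 + (-41 - S))) = 1/(S + (-45 - S)) = 1/(-45) = -1/45)
Q(C) + (-1037831 - 1*1895707) = -1/45 + (-1037831 - 1*1895707) = -1/45 + (-1037831 - 1895707) = -1/45 - 2933538 = -132009211/45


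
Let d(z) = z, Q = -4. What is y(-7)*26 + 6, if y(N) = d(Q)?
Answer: -98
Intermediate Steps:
y(N) = -4
y(-7)*26 + 6 = -4*26 + 6 = -104 + 6 = -98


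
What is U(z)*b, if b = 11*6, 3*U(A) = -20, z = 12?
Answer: -440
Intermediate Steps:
U(A) = -20/3 (U(A) = (⅓)*(-20) = -20/3)
b = 66
U(z)*b = -20/3*66 = -440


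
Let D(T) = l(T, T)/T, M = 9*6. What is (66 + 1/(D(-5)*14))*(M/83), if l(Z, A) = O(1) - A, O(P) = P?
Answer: 49851/1162 ≈ 42.901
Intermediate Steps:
M = 54
l(Z, A) = 1 - A
D(T) = (1 - T)/T
(66 + 1/(D(-5)*14))*(M/83) = (66 + 1/(((1 - 1*(-5))/(-5))*14))*(54/83) = (66 + 1/(-(1 + 5)/5*14))*(54*(1/83)) = (66 + 1/(-⅕*6*14))*(54/83) = (66 + 1/(-6/5*14))*(54/83) = (66 + 1/(-84/5))*(54/83) = (66 - 5/84)*(54/83) = (5539/84)*(54/83) = 49851/1162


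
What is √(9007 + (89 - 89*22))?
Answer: √7138 ≈ 84.487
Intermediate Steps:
√(9007 + (89 - 89*22)) = √(9007 + (89 - 1958)) = √(9007 - 1869) = √7138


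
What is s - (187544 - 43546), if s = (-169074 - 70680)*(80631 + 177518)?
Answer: -61892399344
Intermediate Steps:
s = -61892255346 (s = -239754*258149 = -61892255346)
s - (187544 - 43546) = -61892255346 - (187544 - 43546) = -61892255346 - 1*143998 = -61892255346 - 143998 = -61892399344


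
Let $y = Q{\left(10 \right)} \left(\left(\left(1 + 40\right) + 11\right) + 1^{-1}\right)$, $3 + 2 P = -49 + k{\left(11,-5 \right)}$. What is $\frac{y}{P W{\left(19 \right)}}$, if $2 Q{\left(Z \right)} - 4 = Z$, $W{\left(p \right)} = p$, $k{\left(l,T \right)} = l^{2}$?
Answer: $\frac{742}{1311} \approx 0.56598$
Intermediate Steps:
$Q{\left(Z \right)} = 2 + \frac{Z}{2}$
$P = \frac{69}{2}$ ($P = - \frac{3}{2} + \frac{-49 + 11^{2}}{2} = - \frac{3}{2} + \frac{-49 + 121}{2} = - \frac{3}{2} + \frac{1}{2} \cdot 72 = - \frac{3}{2} + 36 = \frac{69}{2} \approx 34.5$)
$y = 371$ ($y = \left(2 + \frac{1}{2} \cdot 10\right) \left(\left(\left(1 + 40\right) + 11\right) + 1^{-1}\right) = \left(2 + 5\right) \left(\left(41 + 11\right) + 1\right) = 7 \left(52 + 1\right) = 7 \cdot 53 = 371$)
$\frac{y}{P W{\left(19 \right)}} = \frac{371}{\frac{69}{2} \cdot 19} = \frac{371}{\frac{1311}{2}} = 371 \cdot \frac{2}{1311} = \frac{742}{1311}$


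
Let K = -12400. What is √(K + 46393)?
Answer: 3*√3777 ≈ 184.37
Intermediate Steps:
√(K + 46393) = √(-12400 + 46393) = √33993 = 3*√3777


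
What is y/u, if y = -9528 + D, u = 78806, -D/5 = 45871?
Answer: -238883/78806 ≈ -3.0313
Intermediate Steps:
D = -229355 (D = -5*45871 = -229355)
y = -238883 (y = -9528 - 229355 = -238883)
y/u = -238883/78806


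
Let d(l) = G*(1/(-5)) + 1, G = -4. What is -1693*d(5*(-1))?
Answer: -15237/5 ≈ -3047.4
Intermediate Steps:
d(l) = 9/5 (d(l) = -4/(-5) + 1 = -4*(-1)/5 + 1 = -4*(-⅕) + 1 = ⅘ + 1 = 9/5)
-1693*d(5*(-1)) = -1693*9/5 = -15237/5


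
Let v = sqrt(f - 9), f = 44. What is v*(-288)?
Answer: -288*sqrt(35) ≈ -1703.8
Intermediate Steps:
v = sqrt(35) (v = sqrt(44 - 9) = sqrt(35) ≈ 5.9161)
v*(-288) = sqrt(35)*(-288) = -288*sqrt(35)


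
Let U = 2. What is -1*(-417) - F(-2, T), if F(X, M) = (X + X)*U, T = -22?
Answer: 425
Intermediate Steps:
F(X, M) = 4*X (F(X, M) = (X + X)*2 = (2*X)*2 = 4*X)
-1*(-417) - F(-2, T) = -1*(-417) - 4*(-2) = 417 - 1*(-8) = 417 + 8 = 425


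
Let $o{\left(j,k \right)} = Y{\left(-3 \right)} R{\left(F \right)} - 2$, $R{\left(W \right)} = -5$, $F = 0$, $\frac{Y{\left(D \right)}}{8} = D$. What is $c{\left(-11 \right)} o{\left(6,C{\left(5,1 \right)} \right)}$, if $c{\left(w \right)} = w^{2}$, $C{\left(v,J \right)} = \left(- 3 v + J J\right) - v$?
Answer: $14278$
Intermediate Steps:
$Y{\left(D \right)} = 8 D$
$C{\left(v,J \right)} = J^{2} - 4 v$ ($C{\left(v,J \right)} = \left(- 3 v + J^{2}\right) - v = \left(J^{2} - 3 v\right) - v = J^{2} - 4 v$)
$o{\left(j,k \right)} = 118$ ($o{\left(j,k \right)} = 8 \left(-3\right) \left(-5\right) - 2 = \left(-24\right) \left(-5\right) - 2 = 120 - 2 = 118$)
$c{\left(-11 \right)} o{\left(6,C{\left(5,1 \right)} \right)} = \left(-11\right)^{2} \cdot 118 = 121 \cdot 118 = 14278$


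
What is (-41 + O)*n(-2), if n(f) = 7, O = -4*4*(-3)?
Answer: 49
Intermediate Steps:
O = 48 (O = -16*(-3) = 48)
(-41 + O)*n(-2) = (-41 + 48)*7 = 7*7 = 49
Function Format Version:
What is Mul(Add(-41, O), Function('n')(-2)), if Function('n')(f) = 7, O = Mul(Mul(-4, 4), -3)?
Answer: 49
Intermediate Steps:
O = 48 (O = Mul(-16, -3) = 48)
Mul(Add(-41, O), Function('n')(-2)) = Mul(Add(-41, 48), 7) = Mul(7, 7) = 49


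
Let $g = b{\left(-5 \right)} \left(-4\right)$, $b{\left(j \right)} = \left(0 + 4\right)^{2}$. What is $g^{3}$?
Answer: $-262144$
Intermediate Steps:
$b{\left(j \right)} = 16$ ($b{\left(j \right)} = 4^{2} = 16$)
$g = -64$ ($g = 16 \left(-4\right) = -64$)
$g^{3} = \left(-64\right)^{3} = -262144$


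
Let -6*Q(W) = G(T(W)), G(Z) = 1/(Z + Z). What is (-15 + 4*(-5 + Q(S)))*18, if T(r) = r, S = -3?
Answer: -628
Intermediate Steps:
G(Z) = 1/(2*Z)
Q(W) = -1/(12*W)
(-15 + 4*(-5 + Q(S)))*18 = (-15 + 4*(-5 - 1/12/(-3)))*18 = (-15 + 4*(-5 - 1/12*(-⅓)))*18 = (-15 + 4*(-5 + 1/36))*18 = (-15 + 4*(-179/36))*18 = (-15 - 179/9)*18 = -314/9*18 = -628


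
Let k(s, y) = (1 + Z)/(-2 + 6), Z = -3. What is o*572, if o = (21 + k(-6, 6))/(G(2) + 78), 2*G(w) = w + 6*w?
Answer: 11726/85 ≈ 137.95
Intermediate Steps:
k(s, y) = -1/2 (k(s, y) = (1 - 3)/(-2 + 6) = -2/4 = -2*1/4 = -1/2)
G(w) = 7*w/2 (G(w) = (w + 6*w)/2 = (7*w)/2 = 7*w/2)
o = 41/170 (o = (21 - 1/2)/((7/2)*2 + 78) = 41/(2*(7 + 78)) = (41/2)/85 = (41/2)*(1/85) = 41/170 ≈ 0.24118)
o*572 = (41/170)*572 = 11726/85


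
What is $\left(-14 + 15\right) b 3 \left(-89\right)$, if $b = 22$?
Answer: $-5874$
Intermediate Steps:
$\left(-14 + 15\right) b 3 \left(-89\right) = \left(-14 + 15\right) 22 \cdot 3 \left(-89\right) = 1 \cdot 22 \left(-267\right) = 22 \left(-267\right) = -5874$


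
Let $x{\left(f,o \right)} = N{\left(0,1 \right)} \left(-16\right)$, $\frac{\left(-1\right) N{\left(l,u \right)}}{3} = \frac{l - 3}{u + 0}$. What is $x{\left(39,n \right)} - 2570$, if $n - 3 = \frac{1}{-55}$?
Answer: $-2714$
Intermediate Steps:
$N{\left(l,u \right)} = - \frac{3 \left(-3 + l\right)}{u}$ ($N{\left(l,u \right)} = - 3 \frac{l - 3}{u + 0} = - 3 \frac{-3 + l}{u} = - \frac{3 \left(-3 + l\right)}{u}$)
$n = \frac{164}{55}$ ($n = 3 + \frac{1}{-55} = 3 - \frac{1}{55} = \frac{164}{55} \approx 2.9818$)
$x{\left(f,o \right)} = -144$ ($x{\left(f,o \right)} = \frac{3 \left(3 - 0\right)}{1} \left(-16\right) = 3 \cdot 1 \left(3 + 0\right) \left(-16\right) = 3 \cdot 1 \cdot 3 \left(-16\right) = 9 \left(-16\right) = -144$)
$x{\left(39,n \right)} - 2570 = -144 - 2570 = -2714$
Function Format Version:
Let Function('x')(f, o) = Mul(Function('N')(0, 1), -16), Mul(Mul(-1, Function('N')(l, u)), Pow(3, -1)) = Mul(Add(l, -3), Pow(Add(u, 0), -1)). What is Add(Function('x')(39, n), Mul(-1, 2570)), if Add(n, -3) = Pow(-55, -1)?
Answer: -2714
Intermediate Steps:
Function('N')(l, u) = Mul(-3, Pow(u, -1), Add(-3, l)) (Function('N')(l, u) = Mul(-3, Mul(Add(l, -3), Pow(Add(u, 0), -1))) = Mul(-3, Mul(Add(-3, l), Pow(u, -1))) = Mul(-3, Mul(Pow(u, -1), Add(-3, l))) = Mul(-3, Pow(u, -1), Add(-3, l)))
n = Rational(164, 55) (n = Add(3, Pow(-55, -1)) = Add(3, Rational(-1, 55)) = Rational(164, 55) ≈ 2.9818)
Function('x')(f, o) = -144 (Function('x')(f, o) = Mul(Mul(3, Pow(1, -1), Add(3, Mul(-1, 0))), -16) = Mul(Mul(3, 1, Add(3, 0)), -16) = Mul(Mul(3, 1, 3), -16) = Mul(9, -16) = -144)
Add(Function('x')(39, n), Mul(-1, 2570)) = Add(-144, Mul(-1, 2570)) = Add(-144, -2570) = -2714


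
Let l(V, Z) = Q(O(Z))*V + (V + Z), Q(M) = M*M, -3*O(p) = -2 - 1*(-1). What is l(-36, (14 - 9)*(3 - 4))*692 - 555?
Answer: -31695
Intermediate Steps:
O(p) = ⅓ (O(p) = -(-2 - 1*(-1))/3 = -(-2 + 1)/3 = -⅓*(-1) = ⅓)
Q(M) = M²
l(V, Z) = Z + 10*V/9 (l(V, Z) = (⅓)²*V + (V + Z) = V/9 + (V + Z) = Z + 10*V/9)
l(-36, (14 - 9)*(3 - 4))*692 - 555 = ((14 - 9)*(3 - 4) + (10/9)*(-36))*692 - 555 = (5*(-1) - 40)*692 - 555 = (-5 - 40)*692 - 555 = -45*692 - 555 = -31140 - 555 = -31695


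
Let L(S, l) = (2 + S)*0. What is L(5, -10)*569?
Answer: 0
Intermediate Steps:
L(S, l) = 0
L(5, -10)*569 = 0*569 = 0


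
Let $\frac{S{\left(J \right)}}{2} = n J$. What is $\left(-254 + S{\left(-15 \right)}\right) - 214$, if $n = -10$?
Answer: $-168$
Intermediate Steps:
$S{\left(J \right)} = - 20 J$ ($S{\left(J \right)} = 2 \left(- 10 J\right) = - 20 J$)
$\left(-254 + S{\left(-15 \right)}\right) - 214 = \left(-254 - -300\right) - 214 = \left(-254 + 300\right) - 214 = 46 - 214 = -168$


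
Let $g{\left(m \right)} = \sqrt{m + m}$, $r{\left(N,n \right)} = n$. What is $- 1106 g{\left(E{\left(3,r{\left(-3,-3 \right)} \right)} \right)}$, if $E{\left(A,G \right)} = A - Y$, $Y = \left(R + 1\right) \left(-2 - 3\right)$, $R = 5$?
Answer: $- 1106 \sqrt{66} \approx -8985.2$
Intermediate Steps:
$Y = -30$ ($Y = \left(5 + 1\right) \left(-2 - 3\right) = 6 \left(-5\right) = -30$)
$E{\left(A,G \right)} = 30 + A$ ($E{\left(A,G \right)} = A - -30 = A + 30 = 30 + A$)
$g{\left(m \right)} = \sqrt{2} \sqrt{m}$ ($g{\left(m \right)} = \sqrt{2 m} = \sqrt{2} \sqrt{m}$)
$- 1106 g{\left(E{\left(3,r{\left(-3,-3 \right)} \right)} \right)} = - 1106 \sqrt{2} \sqrt{30 + 3} = - 1106 \sqrt{2} \sqrt{33} = - 1106 \sqrt{66}$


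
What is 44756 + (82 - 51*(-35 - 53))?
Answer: 49326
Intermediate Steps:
44756 + (82 - 51*(-35 - 53)) = 44756 + (82 - 51*(-88)) = 44756 + (82 + 4488) = 44756 + 4570 = 49326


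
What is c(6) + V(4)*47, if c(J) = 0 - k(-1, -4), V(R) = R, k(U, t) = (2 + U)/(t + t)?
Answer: 1505/8 ≈ 188.13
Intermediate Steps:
k(U, t) = (2 + U)/(2*t) (k(U, t) = (2 + U)/((2*t)) = (2 + U)*(1/(2*t)) = (2 + U)/(2*t))
c(J) = ⅛ (c(J) = 0 - (2 - 1)/(2*(-4)) = 0 - (-1)/(2*4) = 0 - 1*(-⅛) = 0 + ⅛ = ⅛)
c(6) + V(4)*47 = ⅛ + 4*47 = ⅛ + 188 = 1505/8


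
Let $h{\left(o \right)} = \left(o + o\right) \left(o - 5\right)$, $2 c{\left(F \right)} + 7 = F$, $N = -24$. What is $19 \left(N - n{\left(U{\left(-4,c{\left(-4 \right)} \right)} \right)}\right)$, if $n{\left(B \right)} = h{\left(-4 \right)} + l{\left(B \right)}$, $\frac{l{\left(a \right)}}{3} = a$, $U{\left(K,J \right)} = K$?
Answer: $-1596$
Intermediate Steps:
$c{\left(F \right)} = - \frac{7}{2} + \frac{F}{2}$
$l{\left(a \right)} = 3 a$
$h{\left(o \right)} = 2 o \left(-5 + o\right)$
$n{\left(B \right)} = 72 + 3 B$ ($n{\left(B \right)} = 2 \left(-4\right) \left(-5 - 4\right) + 3 B = 2 \left(-4\right) \left(-9\right) + 3 B = 72 + 3 B$)
$19 \left(N - n{\left(U{\left(-4,c{\left(-4 \right)} \right)} \right)}\right) = 19 \left(-24 - \left(72 + 3 \left(-4\right)\right)\right) = 19 \left(-24 - \left(72 - 12\right)\right) = 19 \left(-24 - 60\right) = 19 \left(-84\right) = -1596$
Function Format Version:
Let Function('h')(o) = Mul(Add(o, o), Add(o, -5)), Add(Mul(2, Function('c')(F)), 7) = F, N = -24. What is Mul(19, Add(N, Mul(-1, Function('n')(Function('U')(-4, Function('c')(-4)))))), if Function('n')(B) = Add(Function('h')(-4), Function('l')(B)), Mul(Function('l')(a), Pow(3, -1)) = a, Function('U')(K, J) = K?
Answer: -1596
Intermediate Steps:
Function('c')(F) = Add(Rational(-7, 2), Mul(Rational(1, 2), F))
Function('l')(a) = Mul(3, a)
Function('h')(o) = Mul(2, o, Add(-5, o)) (Function('h')(o) = Mul(Mul(2, o), Add(-5, o)) = Mul(2, o, Add(-5, o)))
Function('n')(B) = Add(72, Mul(3, B)) (Function('n')(B) = Add(Mul(2, -4, Add(-5, -4)), Mul(3, B)) = Add(Mul(2, -4, -9), Mul(3, B)) = Add(72, Mul(3, B)))
Mul(19, Add(N, Mul(-1, Function('n')(Function('U')(-4, Function('c')(-4)))))) = Mul(19, Add(-24, Mul(-1, Add(72, Mul(3, -4))))) = Mul(19, Add(-24, Mul(-1, Add(72, -12)))) = Mul(19, Add(-24, Mul(-1, 60))) = Mul(19, Add(-24, -60)) = Mul(19, -84) = -1596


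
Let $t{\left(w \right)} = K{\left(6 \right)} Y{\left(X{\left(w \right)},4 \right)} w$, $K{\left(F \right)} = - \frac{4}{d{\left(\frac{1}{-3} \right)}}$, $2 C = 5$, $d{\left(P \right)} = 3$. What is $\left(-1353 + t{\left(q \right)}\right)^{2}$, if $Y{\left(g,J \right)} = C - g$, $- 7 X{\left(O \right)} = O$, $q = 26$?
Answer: $\frac{120538441}{49} \approx 2.46 \cdot 10^{6}$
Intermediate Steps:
$X{\left(O \right)} = - \frac{O}{7}$
$C = \frac{5}{2}$ ($C = \frac{1}{2} \cdot 5 = \frac{5}{2} \approx 2.5$)
$K{\left(F \right)} = - \frac{4}{3}$
$Y{\left(g,J \right)} = \frac{5}{2} - g$
$t{\left(w \right)} = w \left(- \frac{10}{3} - \frac{4 w}{21}\right)$ ($t{\left(w \right)} = - \frac{4 \left(\frac{5}{2} - - \frac{w}{7}\right)}{3} w = - \frac{4 \left(\frac{5}{2} + \frac{w}{7}\right)}{3} w = \left(- \frac{10}{3} - \frac{4 w}{21}\right) w = w \left(- \frac{10}{3} - \frac{4 w}{21}\right)$)
$\left(-1353 + t{\left(q \right)}\right)^{2} = \left(-1353 - \frac{52 \left(35 + 2 \cdot 26\right)}{21}\right)^{2} = \left(-1353 - \frac{52 \left(35 + 52\right)}{21}\right)^{2} = \left(-1353 - \frac{52}{21} \cdot 87\right)^{2} = \left(-1353 - \frac{1508}{7}\right)^{2} = \left(- \frac{10979}{7}\right)^{2} = \frac{120538441}{49}$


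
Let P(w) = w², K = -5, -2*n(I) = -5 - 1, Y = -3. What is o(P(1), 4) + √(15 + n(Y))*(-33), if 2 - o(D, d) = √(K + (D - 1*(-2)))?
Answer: 2 - √2*(99 + I) ≈ -138.01 - 1.4142*I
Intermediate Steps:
n(I) = 3 (n(I) = -(-5 - 1)/2 = -½*(-6) = 3)
o(D, d) = 2 - √(-3 + D) (o(D, d) = 2 - √(-5 + (D - 1*(-2))) = 2 - √(-5 + (D + 2)) = 2 - √(-5 + (2 + D)) = 2 - √(-3 + D))
o(P(1), 4) + √(15 + n(Y))*(-33) = (2 - √(-3 + 1²)) + √(15 + 3)*(-33) = (2 - √(-3 + 1)) + √18*(-33) = (2 - √(-2)) + (3*√2)*(-33) = (2 - I*√2) - 99*√2 = 2 - 99*√2 - I*√2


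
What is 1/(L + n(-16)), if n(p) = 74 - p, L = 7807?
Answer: 1/7897 ≈ 0.00012663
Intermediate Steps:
1/(L + n(-16)) = 1/(7807 + (74 - 1*(-16))) = 1/(7807 + (74 + 16)) = 1/(7807 + 90) = 1/7897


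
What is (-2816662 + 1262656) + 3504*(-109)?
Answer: -1935942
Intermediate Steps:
(-2816662 + 1262656) + 3504*(-109) = -1554006 - 381936 = -1935942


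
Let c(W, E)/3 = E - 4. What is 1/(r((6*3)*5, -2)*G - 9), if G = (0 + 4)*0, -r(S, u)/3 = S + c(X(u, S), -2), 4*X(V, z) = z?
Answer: -⅑ ≈ -0.11111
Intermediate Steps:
X(V, z) = z/4
c(W, E) = -12 + 3*E (c(W, E) = 3*(E - 4) = 3*(-4 + E) = -12 + 3*E)
r(S, u) = 54 - 3*S (r(S, u) = -3*(S + (-12 + 3*(-2))) = -3*(S + (-12 - 6)) = -3*(S - 18) = -3*(-18 + S) = 54 - 3*S)
G = 0 (G = 4*0 = 0)
1/(r((6*3)*5, -2)*G - 9) = 1/((54 - 3*6*3*5)*0 - 9) = 1/((54 - 54*5)*0 - 9) = 1/((54 - 3*90)*0 - 9) = 1/((54 - 270)*0 - 9) = 1/(-216*0 - 9) = 1/(0 - 9) = 1/(-9) = -⅑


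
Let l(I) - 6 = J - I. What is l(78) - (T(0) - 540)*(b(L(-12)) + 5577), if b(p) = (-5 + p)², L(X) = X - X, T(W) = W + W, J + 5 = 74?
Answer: 3025077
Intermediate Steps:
J = 69 (J = -5 + 74 = 69)
T(W) = 2*W
L(X) = 0
l(I) = 75 - I (l(I) = 6 + (69 - I) = 75 - I)
l(78) - (T(0) - 540)*(b(L(-12)) + 5577) = (75 - 1*78) - (2*0 - 540)*((-5 + 0)² + 5577) = (75 - 78) - (0 - 540)*((-5)² + 5577) = -3 - (-540)*(25 + 5577) = -3 - (-540)*5602 = -3 - 1*(-3025080) = -3 + 3025080 = 3025077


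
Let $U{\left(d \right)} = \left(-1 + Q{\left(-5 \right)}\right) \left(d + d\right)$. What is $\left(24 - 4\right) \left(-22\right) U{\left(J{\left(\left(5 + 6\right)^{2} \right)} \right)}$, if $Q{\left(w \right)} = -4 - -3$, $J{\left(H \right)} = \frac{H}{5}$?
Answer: $42592$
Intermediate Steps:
$J{\left(H \right)} = \frac{H}{5}$ ($J{\left(H \right)} = H \frac{1}{5} = \frac{H}{5}$)
$Q{\left(w \right)} = -1$ ($Q{\left(w \right)} = -4 + 3 = -1$)
$U{\left(d \right)} = - 4 d$ ($U{\left(d \right)} = \left(-1 - 1\right) \left(d + d\right) = - 2 \cdot 2 d = - 4 d$)
$\left(24 - 4\right) \left(-22\right) U{\left(J{\left(\left(5 + 6\right)^{2} \right)} \right)} = \left(24 - 4\right) \left(-22\right) \left(- 4 \frac{\left(5 + 6\right)^{2}}{5}\right) = 20 \left(-22\right) \left(- 4 \frac{11^{2}}{5}\right) = - 440 \left(- 4 \cdot \frac{1}{5} \cdot 121\right) = - 440 \left(\left(-4\right) \frac{121}{5}\right) = \left(-440\right) \left(- \frac{484}{5}\right) = 42592$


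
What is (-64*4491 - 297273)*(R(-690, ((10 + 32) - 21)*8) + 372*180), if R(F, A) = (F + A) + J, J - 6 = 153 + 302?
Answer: -39115644603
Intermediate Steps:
J = 461 (J = 6 + (153 + 302) = 6 + 455 = 461)
R(F, A) = 461 + A + F (R(F, A) = (F + A) + 461 = (A + F) + 461 = 461 + A + F)
(-64*4491 - 297273)*(R(-690, ((10 + 32) - 21)*8) + 372*180) = (-64*4491 - 297273)*((461 + ((10 + 32) - 21)*8 - 690) + 372*180) = (-287424 - 297273)*((461 + (42 - 21)*8 - 690) + 66960) = -584697*((461 + 21*8 - 690) + 66960) = -584697*((461 + 168 - 690) + 66960) = -584697*(-61 + 66960) = -584697*66899 = -39115644603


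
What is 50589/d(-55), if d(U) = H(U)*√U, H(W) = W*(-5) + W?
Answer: -4599*I*√55/1100 ≈ -31.006*I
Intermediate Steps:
H(W) = -4*W (H(W) = -5*W + W = -4*W)
d(U) = -4*U^(3/2) (d(U) = (-4*U)*√U = -4*U^(3/2))
50589/d(-55) = 50589/((-(-220)*I*√55)) = 50589/((220*I*√55)) = 50589*(-I*√55/12100) = -4599*I*√55/1100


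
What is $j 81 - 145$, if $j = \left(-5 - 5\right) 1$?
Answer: $-955$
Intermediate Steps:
$j = -10$ ($j = \left(-10\right) 1 = -10$)
$j 81 - 145 = \left(-10\right) 81 - 145 = -810 - 145 = -955$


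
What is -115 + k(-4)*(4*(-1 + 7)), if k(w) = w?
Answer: -211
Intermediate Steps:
-115 + k(-4)*(4*(-1 + 7)) = -115 - 16*(-1 + 7) = -115 - 16*6 = -115 - 4*24 = -115 - 96 = -211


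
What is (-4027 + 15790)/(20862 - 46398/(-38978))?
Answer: 76416369/135534239 ≈ 0.56382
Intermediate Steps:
(-4027 + 15790)/(20862 - 46398/(-38978)) = 11763/(20862 - 46398*(-1/38978)) = 11763/(20862 + 23199/19489) = 11763/(406602717/19489) = 11763*(19489/406602717) = 76416369/135534239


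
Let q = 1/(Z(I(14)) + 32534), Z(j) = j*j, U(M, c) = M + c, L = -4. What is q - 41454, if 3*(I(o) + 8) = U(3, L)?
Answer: -12163888665/293431 ≈ -41454.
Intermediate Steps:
I(o) = -25/3 (I(o) = -8 + (3 - 4)/3 = -8 + (1/3)*(-1) = -8 - 1/3 = -25/3)
Z(j) = j**2
q = 9/293431 (q = 1/((-25/3)**2 + 32534) = 1/(625/9 + 32534) = 1/(293431/9) = 9/293431 ≈ 3.0672e-5)
q - 41454 = 9/293431 - 41454 = -12163888665/293431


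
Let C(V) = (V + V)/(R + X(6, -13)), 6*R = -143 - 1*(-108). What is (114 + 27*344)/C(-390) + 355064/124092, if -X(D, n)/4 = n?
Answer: -4465524959/8065980 ≈ -553.63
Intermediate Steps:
X(D, n) = -4*n
R = -35/6 (R = (-143 - 1*(-108))/6 = (-143 + 108)/6 = (⅙)*(-35) = -35/6 ≈ -5.8333)
C(V) = 12*V/277 (C(V) = (V + V)/(-35/6 - 4*(-13)) = (2*V)/(-35/6 + 52) = (2*V)/(277/6) = (2*V)*(6/277) = 12*V/277)
(114 + 27*344)/C(-390) + 355064/124092 = (114 + 27*344)/(((12/277)*(-390))) + 355064/124092 = (114 + 9288)/(-4680/277) + 355064*(1/124092) = 9402*(-277/4680) + 88766/31023 = -434059/780 + 88766/31023 = -4465524959/8065980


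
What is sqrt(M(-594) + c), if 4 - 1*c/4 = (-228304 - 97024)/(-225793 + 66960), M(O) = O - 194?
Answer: 6*I*sqrt(546740194089)/158833 ≈ 27.932*I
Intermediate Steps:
M(O) = -194 + O
c = 1240016/158833 (c = 16 - 4*(-228304 - 97024)/(-225793 + 66960) = 16 - (-1301312)/(-158833) = 16 - (-1301312)*(-1)/158833 = 16 - 4*325328/158833 = 16 - 1301312/158833 = 1240016/158833 ≈ 7.8070)
sqrt(M(-594) + c) = sqrt((-194 - 594) + 1240016/158833) = sqrt(-788 + 1240016/158833) = sqrt(-123920388/158833) = 6*I*sqrt(546740194089)/158833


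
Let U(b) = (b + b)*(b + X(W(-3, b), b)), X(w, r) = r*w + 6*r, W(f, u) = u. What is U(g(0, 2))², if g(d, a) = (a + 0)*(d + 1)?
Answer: 5184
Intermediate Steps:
g(d, a) = a*(1 + d)
X(w, r) = 6*r + r*w
U(b) = 2*b*(b + b*(6 + b)) (U(b) = (b + b)*(b + b*(6 + b)) = (2*b)*(b + b*(6 + b)) = 2*b*(b + b*(6 + b)))
U(g(0, 2))² = (2*(2*(1 + 0))²*(7 + 2*(1 + 0)))² = (2*(2*1)²*(7 + 2*1))² = (2*2²*(7 + 2))² = (2*4*9)² = 72² = 5184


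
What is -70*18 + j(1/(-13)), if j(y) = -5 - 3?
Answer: -1268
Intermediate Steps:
j(y) = -8
-70*18 + j(1/(-13)) = -70*18 - 8 = -1260 - 8 = -1268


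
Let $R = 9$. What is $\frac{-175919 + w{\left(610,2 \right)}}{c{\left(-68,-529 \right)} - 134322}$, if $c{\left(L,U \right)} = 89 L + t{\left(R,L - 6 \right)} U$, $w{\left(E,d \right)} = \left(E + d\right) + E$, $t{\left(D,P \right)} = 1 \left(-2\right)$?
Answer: $\frac{174697}{139316} \approx 1.254$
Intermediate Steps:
$t{\left(D,P \right)} = -2$
$w{\left(E,d \right)} = d + 2 E$
$c{\left(L,U \right)} = - 2 U + 89 L$ ($c{\left(L,U \right)} = 89 L - 2 U = - 2 U + 89 L$)
$\frac{-175919 + w{\left(610,2 \right)}}{c{\left(-68,-529 \right)} - 134322} = \frac{-175919 + \left(2 + 2 \cdot 610\right)}{\left(\left(-2\right) \left(-529\right) + 89 \left(-68\right)\right) - 134322} = \frac{-175919 + \left(2 + 1220\right)}{\left(1058 - 6052\right) - 134322} = \frac{-175919 + 1222}{-4994 - 134322} = - \frac{174697}{-139316} = \left(-174697\right) \left(- \frac{1}{139316}\right) = \frac{174697}{139316}$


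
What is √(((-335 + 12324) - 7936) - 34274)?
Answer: I*√30221 ≈ 173.84*I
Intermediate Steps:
√(((-335 + 12324) - 7936) - 34274) = √((11989 - 7936) - 34274) = √(4053 - 34274) = √(-30221) = I*√30221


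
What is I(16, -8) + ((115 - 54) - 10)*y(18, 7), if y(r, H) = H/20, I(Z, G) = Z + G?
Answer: 517/20 ≈ 25.850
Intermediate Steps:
I(Z, G) = G + Z
y(r, H) = H/20 (y(r, H) = H*(1/20) = H/20)
I(16, -8) + ((115 - 54) - 10)*y(18, 7) = (-8 + 16) + ((115 - 54) - 10)*((1/20)*7) = 8 + (61 - 10)*(7/20) = 8 + 51*(7/20) = 8 + 357/20 = 517/20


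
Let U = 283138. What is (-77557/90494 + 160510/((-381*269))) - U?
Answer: -2626025371369421/9274639566 ≈ -2.8314e+5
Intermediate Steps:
(-77557/90494 + 160510/((-381*269))) - U = (-77557/90494 + 160510/((-381*269))) - 1*283138 = (-77557*1/90494 + 160510/(-102489)) - 283138 = (-77557/90494 + 160510*(-1/102489)) - 283138 = (-77557/90494 - 160510/102489) - 283138 = -22473931313/9274639566 - 283138 = -2626025371369421/9274639566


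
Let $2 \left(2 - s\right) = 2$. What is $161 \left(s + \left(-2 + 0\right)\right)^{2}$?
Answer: $161$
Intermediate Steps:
$s = 1$ ($s = 2 - 1 = 1$)
$161 \left(s + \left(-2 + 0\right)\right)^{2} = 161 \left(1 + \left(-2 + 0\right)\right)^{2} = 161 \left(1 - 2\right)^{2} = 161 \left(-1\right)^{2} = 161 \cdot 1 = 161$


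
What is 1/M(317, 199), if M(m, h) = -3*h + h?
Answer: -1/398 ≈ -0.0025126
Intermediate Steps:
M(m, h) = -2*h
1/M(317, 199) = 1/(-2*199) = 1/(-398) = -1/398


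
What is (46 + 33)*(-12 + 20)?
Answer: 632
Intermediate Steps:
(46 + 33)*(-12 + 20) = 79*8 = 632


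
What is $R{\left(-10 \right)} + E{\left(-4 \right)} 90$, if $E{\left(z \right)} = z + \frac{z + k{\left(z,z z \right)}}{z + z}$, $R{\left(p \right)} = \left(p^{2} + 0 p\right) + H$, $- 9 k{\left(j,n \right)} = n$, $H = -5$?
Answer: $-200$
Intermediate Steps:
$k{\left(j,n \right)} = - \frac{n}{9}$
$R{\left(p \right)} = -5 + p^{2}$ ($R{\left(p \right)} = \left(p^{2} + 0 p\right) - 5 = \left(p^{2} + 0\right) - 5 = p^{2} - 5 = -5 + p^{2}$)
$E{\left(z \right)} = z + \frac{z - \frac{z^{2}}{9}}{2 z}$ ($E{\left(z \right)} = z + \frac{z - \frac{z z}{9}}{z + z} = z + \frac{z - \frac{z^{2}}{9}}{2 z}$)
$R{\left(-10 \right)} + E{\left(-4 \right)} 90 = \left(-5 + \left(-10\right)^{2}\right) + \left(\frac{1}{2} + \frac{17}{18} \left(-4\right)\right) 90 = \left(-5 + 100\right) + \left(\frac{1}{2} - \frac{34}{9}\right) 90 = 95 - 295 = -200$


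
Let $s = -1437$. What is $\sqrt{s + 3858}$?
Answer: $3 \sqrt{269} \approx 49.204$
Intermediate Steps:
$\sqrt{s + 3858} = \sqrt{-1437 + 3858} = \sqrt{2421} = 3 \sqrt{269}$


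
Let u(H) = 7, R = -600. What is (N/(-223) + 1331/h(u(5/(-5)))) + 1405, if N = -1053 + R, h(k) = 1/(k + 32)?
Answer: 11890675/223 ≈ 53321.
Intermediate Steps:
h(k) = 1/(32 + k)
N = -1653 (N = -1053 - 600 = -1653)
(N/(-223) + 1331/h(u(5/(-5)))) + 1405 = (-1653/(-223) + 1331/(1/(32 + 7))) + 1405 = (-1653*(-1/223) + 1331/(1/39)) + 1405 = (1653/223 + 1331/(1/39)) + 1405 = (1653/223 + 1331*39) + 1405 = (1653/223 + 51909) + 1405 = 11577360/223 + 1405 = 11890675/223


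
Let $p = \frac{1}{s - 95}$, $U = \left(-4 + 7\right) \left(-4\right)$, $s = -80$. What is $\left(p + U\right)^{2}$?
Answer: $\frac{4414201}{30625} \approx 144.14$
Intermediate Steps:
$U = -12$ ($U = 3 \left(-4\right) = -12$)
$p = - \frac{1}{175}$ ($p = \frac{1}{-80 - 95} = \frac{1}{-175} = - \frac{1}{175} \approx -0.0057143$)
$\left(p + U\right)^{2} = \left(- \frac{1}{175} - 12\right)^{2} = \left(- \frac{2101}{175}\right)^{2} = \frac{4414201}{30625}$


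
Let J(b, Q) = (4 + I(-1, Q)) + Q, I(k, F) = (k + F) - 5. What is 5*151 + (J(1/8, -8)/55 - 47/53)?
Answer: 2197286/2915 ≈ 753.79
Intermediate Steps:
I(k, F) = -5 + F + k (I(k, F) = (F + k) - 5 = -5 + F + k)
J(b, Q) = -2 + 2*Q (J(b, Q) = (4 + (-5 + Q - 1)) + Q = (4 + (-6 + Q)) + Q = (-2 + Q) + Q = -2 + 2*Q)
5*151 + (J(1/8, -8)/55 - 47/53) = 5*151 + ((-2 + 2*(-8))/55 - 47/53) = 755 + ((-2 - 16)*(1/55) - 47*1/53) = 755 + (-18*1/55 - 47/53) = 755 + (-18/55 - 47/53) = 755 - 3539/2915 = 2197286/2915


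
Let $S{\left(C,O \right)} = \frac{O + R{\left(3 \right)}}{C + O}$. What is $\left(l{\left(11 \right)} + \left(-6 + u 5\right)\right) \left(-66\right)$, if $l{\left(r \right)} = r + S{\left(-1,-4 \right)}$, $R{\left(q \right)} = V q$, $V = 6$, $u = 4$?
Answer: $- \frac{7326}{5} \approx -1465.2$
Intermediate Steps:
$R{\left(q \right)} = 6 q$
$S{\left(C,O \right)} = \frac{18 + O}{C + O}$ ($S{\left(C,O \right)} = \frac{O + 6 \cdot 3}{C + O} = \frac{O + 18}{C + O} = \frac{18 + O}{C + O}$)
$l{\left(r \right)} = - \frac{14}{5} + r$ ($l{\left(r \right)} = r + \frac{18 - 4}{-1 - 4} = r + \frac{1}{-5} \cdot 14 = r - \frac{14}{5} = - \frac{14}{5} + r$)
$\left(l{\left(11 \right)} + \left(-6 + u 5\right)\right) \left(-66\right) = \left(\left(- \frac{14}{5} + 11\right) + \left(-6 + 4 \cdot 5\right)\right) \left(-66\right) = \left(\frac{41}{5} + \left(-6 + 20\right)\right) \left(-66\right) = \left(\frac{41}{5} + 14\right) \left(-66\right) = \frac{111}{5} \left(-66\right) = - \frac{7326}{5}$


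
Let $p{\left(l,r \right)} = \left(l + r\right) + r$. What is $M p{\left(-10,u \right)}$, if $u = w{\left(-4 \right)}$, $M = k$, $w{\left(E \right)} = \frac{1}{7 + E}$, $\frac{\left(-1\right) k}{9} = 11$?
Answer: $924$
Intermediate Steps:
$k = -99$ ($k = \left(-9\right) 11 = -99$)
$M = -99$
$u = \frac{1}{3}$ ($u = \frac{1}{7 - 4} = \frac{1}{3} \approx 0.33333$)
$p{\left(l,r \right)} = l + 2 r$
$M p{\left(-10,u \right)} = - 99 \left(-10 + 2 \cdot \frac{1}{3}\right) = - 99 \left(-10 + \frac{2}{3}\right) = \left(-99\right) \left(- \frac{28}{3}\right) = 924$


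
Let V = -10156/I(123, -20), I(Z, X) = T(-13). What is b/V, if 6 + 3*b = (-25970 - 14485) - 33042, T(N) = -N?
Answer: 318513/10156 ≈ 31.362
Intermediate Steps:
b = -24501 (b = -2 + ((-25970 - 14485) - 33042)/3 = -2 + (-40455 - 33042)/3 = -2 + (1/3)*(-73497) = -2 - 24499 = -24501)
I(Z, X) = 13 (I(Z, X) = -1*(-13) = 13)
V = -10156/13 ≈ -781.23
b/V = -24501/(-10156/13) = -24501*(-13/10156) = 318513/10156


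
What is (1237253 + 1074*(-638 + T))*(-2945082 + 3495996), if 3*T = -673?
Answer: 171393201798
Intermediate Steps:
T = -673/3 (T = (1/3)*(-673) = -673/3 ≈ -224.33)
(1237253 + 1074*(-638 + T))*(-2945082 + 3495996) = (1237253 + 1074*(-638 - 673/3))*(-2945082 + 3495996) = (1237253 + 1074*(-2587/3))*550914 = (1237253 - 926146)*550914 = 311107*550914 = 171393201798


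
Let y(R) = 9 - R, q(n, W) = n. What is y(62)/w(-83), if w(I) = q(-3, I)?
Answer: 53/3 ≈ 17.667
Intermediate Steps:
w(I) = -3
y(62)/w(-83) = (9 - 1*62)/(-3) = (9 - 62)*(-⅓) = -53*(-⅓) = 53/3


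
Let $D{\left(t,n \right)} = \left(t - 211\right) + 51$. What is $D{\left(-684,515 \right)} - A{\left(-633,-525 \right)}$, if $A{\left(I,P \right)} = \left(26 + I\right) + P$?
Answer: $288$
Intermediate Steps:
$A{\left(I,P \right)} = 26 + I + P$
$D{\left(t,n \right)} = -160 + t$ ($D{\left(t,n \right)} = \left(-211 + t\right) + 51 = -160 + t$)
$D{\left(-684,515 \right)} - A{\left(-633,-525 \right)} = \left(-160 - 684\right) - \left(26 - 633 - 525\right) = -844 - -1132 = -844 + 1132 = 288$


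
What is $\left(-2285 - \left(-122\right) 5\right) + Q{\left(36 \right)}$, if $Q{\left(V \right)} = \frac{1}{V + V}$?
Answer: $- \frac{120599}{72} \approx -1675.0$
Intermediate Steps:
$Q{\left(V \right)} = \frac{1}{2 V}$
$\left(-2285 - \left(-122\right) 5\right) + Q{\left(36 \right)} = \left(-2285 - \left(-122\right) 5\right) + \frac{1}{2 \cdot 36} = \left(-2285 - -610\right) + \frac{1}{2} \cdot \frac{1}{36} = \left(-2285 + 610\right) + \frac{1}{72} = -1675 + \frac{1}{72} = - \frac{120599}{72}$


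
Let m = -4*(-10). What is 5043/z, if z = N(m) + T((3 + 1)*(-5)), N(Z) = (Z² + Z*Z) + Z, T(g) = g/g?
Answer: 5043/3241 ≈ 1.5560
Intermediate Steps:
T(g) = 1
m = 40
N(Z) = Z + 2*Z² (N(Z) = (Z² + Z²) + Z = 2*Z² + Z = Z + 2*Z²)
z = 3241 (z = 40*(1 + 2*40) + 1 = 40*(1 + 80) + 1 = 40*81 + 1 = 3240 + 1 = 3241)
5043/z = 5043/3241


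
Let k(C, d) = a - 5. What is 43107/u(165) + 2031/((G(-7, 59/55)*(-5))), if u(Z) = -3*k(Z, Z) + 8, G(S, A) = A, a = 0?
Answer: 2029470/1357 ≈ 1495.6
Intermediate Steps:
k(C, d) = -5 (k(C, d) = 0 - 5 = -5)
u(Z) = 23 (u(Z) = -3*(-5) + 8 = 15 + 8 = 23)
43107/u(165) + 2031/((G(-7, 59/55)*(-5))) = 43107/23 + 2031/(((59/55)*(-5))) = 43107/23 + 2031/(-59/11) = 43107/23 + 2031*(-11/59) = 43107/23 - 22341/59 = 2029470/1357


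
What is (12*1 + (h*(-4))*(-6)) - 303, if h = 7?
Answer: -123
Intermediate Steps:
(12*1 + (h*(-4))*(-6)) - 303 = (12*1 + (7*(-4))*(-6)) - 303 = (12 - 28*(-6)) - 303 = (12 + 168) - 303 = 180 - 303 = -123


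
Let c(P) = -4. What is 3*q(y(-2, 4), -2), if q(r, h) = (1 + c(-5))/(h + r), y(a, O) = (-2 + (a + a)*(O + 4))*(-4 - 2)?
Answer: -9/202 ≈ -0.044554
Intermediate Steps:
y(a, O) = 12 - 12*a*(4 + O) (y(a, O) = (-2 + (2*a)*(4 + O))*(-6) = (-2 + 2*a*(4 + O))*(-6) = 12 - 12*a*(4 + O))
q(r, h) = -3/(h + r) (q(r, h) = (1 - 4)/(h + r) = -3/(h + r))
3*q(y(-2, 4), -2) = 3*(-3/(-2 + (12 - 48*(-2) - 12*4*(-2)))) = 3*(-3/(-2 + (12 + 96 + 96))) = 3*(-3/(-2 + 204)) = 3*(-3/202) = -9/202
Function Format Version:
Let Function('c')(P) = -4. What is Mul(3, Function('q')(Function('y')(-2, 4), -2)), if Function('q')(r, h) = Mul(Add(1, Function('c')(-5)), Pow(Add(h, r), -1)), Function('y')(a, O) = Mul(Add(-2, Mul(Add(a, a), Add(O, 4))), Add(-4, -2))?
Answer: Rational(-9, 202) ≈ -0.044554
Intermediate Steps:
Function('y')(a, O) = Add(12, Mul(-12, a, Add(4, O))) (Function('y')(a, O) = Mul(Add(-2, Mul(Mul(2, a), Add(4, O))), -6) = Mul(Add(-2, Mul(2, a, Add(4, O))), -6) = Add(12, Mul(-12, a, Add(4, O))))
Function('q')(r, h) = Mul(-3, Pow(Add(h, r), -1)) (Function('q')(r, h) = Mul(Add(1, -4), Pow(Add(h, r), -1)) = Mul(-3, Pow(Add(h, r), -1)))
Mul(3, Function('q')(Function('y')(-2, 4), -2)) = Mul(3, Mul(-3, Pow(Add(-2, Add(12, Mul(-48, -2), Mul(-12, 4, -2))), -1))) = Mul(3, Mul(-3, Pow(Add(-2, Add(12, 96, 96)), -1))) = Mul(3, Mul(-3, Pow(Add(-2, 204), -1))) = Mul(3, Mul(-3, Pow(202, -1))) = Mul(3, Mul(-3, Rational(1, 202))) = Mul(3, Rational(-3, 202)) = Rational(-9, 202)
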